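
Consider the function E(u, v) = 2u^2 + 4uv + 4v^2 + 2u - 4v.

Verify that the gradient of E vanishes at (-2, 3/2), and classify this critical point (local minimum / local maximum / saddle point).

local minimum

∇E = (4u + 4v + 2, 4u + 8v - 4); substituting (-2, 3/2) gives ∇E = (0, 0), so (-2, 3/2) is indeed a critical point.
The Hessian of E is constant: H = [[4, 4], [4, 8]].
det(H) = 4·8 − 4² = 16.
det(H) > 0 and tr(H) = 12 > 0, so H is positive definite and the point is a local minimum.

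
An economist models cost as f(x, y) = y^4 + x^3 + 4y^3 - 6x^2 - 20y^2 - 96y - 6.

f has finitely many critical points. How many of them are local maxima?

f separates as a function of x plus a function of y, so ∇f=0 decouples.
∂f/∂x = 3x(x - 4) = 0 at x ∈ {0, 4}; ∂f/∂y = 4(y - 3)(y + 2)(y + 4) = 0 at y ∈ {-4, -2, 3}.
The Hessian is diagonal: diag(f_xx, f_yy). Second derivatives: f_xx(0)=-12, f_xx(4)=12; f_yy(-4)=56, f_yy(-2)=-40, f_yy(3)=140.
Local maxima occur where both diagonal entries negative: (0, -2). Count: 1.

1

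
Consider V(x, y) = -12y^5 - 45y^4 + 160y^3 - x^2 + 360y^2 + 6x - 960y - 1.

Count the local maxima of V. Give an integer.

V separates as a function of x plus a function of y, so ∇V=0 decouples.
∂V/∂x = -2(x - 3) = 0 at x ∈ {3}; ∂V/∂y = -60(y - 2)(y - 1)(y + 2)(y + 4) = 0 at y ∈ {-4, -2, 1, 2}.
The Hessian is diagonal: diag(V_xx, V_yy). Second derivatives: V_xx(3)=-2; V_yy(-4)=3600, V_yy(-2)=-1440, V_yy(1)=900, V_yy(2)=-1440.
Local maxima occur where both diagonal entries negative: (3, -2), (3, 2). Count: 2.

2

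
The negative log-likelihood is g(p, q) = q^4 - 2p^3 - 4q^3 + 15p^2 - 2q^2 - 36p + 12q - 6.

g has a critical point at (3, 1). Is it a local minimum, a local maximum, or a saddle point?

local maximum

The mixed partial ∂²g/∂p∂q is 0, so the Hessian at any point is diag(g_pp, g_qq) = diag(6(-2p + 5), 4(3q^2 - 6q - 1)).
At (3, 1): H = diag(-6, -16).
Both eigenvalues are negative, so H is negative definite: a local maximum.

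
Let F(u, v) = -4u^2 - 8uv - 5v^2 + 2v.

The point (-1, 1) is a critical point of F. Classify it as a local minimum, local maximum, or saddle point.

local maximum

The Hessian of F is constant: H = [[-8, -8], [-8, -10]].
det(H) = (-8)·(-10) − (-8)² = 16.
det(H) > 0 and tr(H) = -18 < 0, so H is negative definite and the point is a local maximum.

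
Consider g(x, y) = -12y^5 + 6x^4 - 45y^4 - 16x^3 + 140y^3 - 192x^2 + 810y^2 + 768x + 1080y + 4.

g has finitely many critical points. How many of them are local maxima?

2

g separates as a function of x plus a function of y, so ∇g=0 decouples.
∂g/∂x = 24(x - 4)(x - 2)(x + 4) = 0 at x ∈ {-4, 2, 4}; ∂g/∂y = -60(y - 3)(y + 1)(y + 2)(y + 3) = 0 at y ∈ {-3, -2, -1, 3}.
The Hessian is diagonal: diag(g_xx, g_yy). Second derivatives: g_xx(-4)=1152, g_xx(2)=-288, g_xx(4)=384; g_yy(-3)=720, g_yy(-2)=-300, g_yy(-1)=480, g_yy(3)=-7200.
Local maxima occur where both diagonal entries negative: (2, -2), (2, 3). Count: 2.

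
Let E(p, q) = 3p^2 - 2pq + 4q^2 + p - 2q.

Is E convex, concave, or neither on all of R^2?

E is quadratic, so its Hessian is the constant matrix H = [[6, -2], [-2, 8]].
det(H) = 44, tr(H) = 14.
det(H) > 0 and tr(H) > 0, so H is positive definite everywhere: convex.

convex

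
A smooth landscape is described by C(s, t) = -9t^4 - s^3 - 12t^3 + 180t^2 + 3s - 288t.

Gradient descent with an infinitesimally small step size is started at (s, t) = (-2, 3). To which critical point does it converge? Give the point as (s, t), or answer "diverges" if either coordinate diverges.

C is separable, so gradient descent decouples: s follows -∂C/∂s, t follows -∂C/∂t.
∂C/∂s = -3(s - 1)(s + 1); at s=-2 this is -9, so s increases.
∂C/∂t = -36(t - 2)(t - 1)(t + 4); at t=3 this is -504, so t increases.
The t-coordinate has no critical point in that direction and runs off to infinity.

diverges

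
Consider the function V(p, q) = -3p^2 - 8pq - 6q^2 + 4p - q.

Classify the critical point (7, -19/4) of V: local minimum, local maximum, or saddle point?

The Hessian of V is constant: H = [[-6, -8], [-8, -12]].
det(H) = (-6)·(-12) − (-8)² = 8.
det(H) > 0 and tr(H) = -18 < 0, so H is negative definite and the point is a local maximum.

local maximum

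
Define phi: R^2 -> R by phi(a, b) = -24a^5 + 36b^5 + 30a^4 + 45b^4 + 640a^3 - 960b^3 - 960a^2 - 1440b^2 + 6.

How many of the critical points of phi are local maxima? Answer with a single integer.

phi separates as a function of a plus a function of b, so ∇phi=0 decouples.
∂phi/∂a = -120a(a - 4)(a - 1)(a + 4) = 0 at a ∈ {-4, 0, 1, 4}; ∂phi/∂b = 180b(b - 4)(b + 1)(b + 4) = 0 at b ∈ {-4, -1, 0, 4}.
The Hessian is diagonal: diag(phi_aa, phi_bb). Second derivatives: phi_aa(-4)=19200, phi_aa(0)=-1920, phi_aa(1)=1800, phi_aa(4)=-11520; phi_bb(-4)=-17280, phi_bb(-1)=2700, phi_bb(0)=-2880, phi_bb(4)=28800.
Local maxima occur where both diagonal entries negative: (0, -4), (0, 0), (4, -4), (4, 0). Count: 4.

4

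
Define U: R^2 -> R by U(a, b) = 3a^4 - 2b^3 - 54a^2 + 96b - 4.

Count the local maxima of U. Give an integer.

U separates as a function of a plus a function of b, so ∇U=0 decouples.
∂U/∂a = 12a(a - 3)(a + 3) = 0 at a ∈ {-3, 0, 3}; ∂U/∂b = -6(b - 4)(b + 4) = 0 at b ∈ {-4, 4}.
The Hessian is diagonal: diag(U_aa, U_bb). Second derivatives: U_aa(-3)=216, U_aa(0)=-108, U_aa(3)=216; U_bb(-4)=48, U_bb(4)=-48.
Local maxima occur where both diagonal entries negative: (0, 4). Count: 1.

1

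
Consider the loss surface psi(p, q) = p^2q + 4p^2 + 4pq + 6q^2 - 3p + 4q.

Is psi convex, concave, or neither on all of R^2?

The term p^2q is cubic, so the Hessian is not constant.
∂²psi/∂p² = 2q + 8, which takes both signs as q varies (negative for sufficiently negative q). A diagonal entry of the Hessian changing sign means the Hessian is neither positive- nor negative-semidefinite on all of R^2.

neither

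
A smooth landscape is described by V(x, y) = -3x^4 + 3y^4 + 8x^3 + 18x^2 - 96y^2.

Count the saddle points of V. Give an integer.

V separates as a function of x plus a function of y, so ∇V=0 decouples.
∂V/∂x = -12x(x - 3)(x + 1) = 0 at x ∈ {-1, 0, 3}; ∂V/∂y = 12y(y - 4)(y + 4) = 0 at y ∈ {-4, 0, 4}.
The Hessian is diagonal: diag(V_xx, V_yy). Second derivatives: V_xx(-1)=-48, V_xx(0)=36, V_xx(3)=-144; V_yy(-4)=384, V_yy(0)=-192, V_yy(4)=384.
Saddle points occur where the two diagonal entries have opposite signs: (-1, -4), (-1, 4), (0, 0), (3, -4), (3, 4). Count: 5.

5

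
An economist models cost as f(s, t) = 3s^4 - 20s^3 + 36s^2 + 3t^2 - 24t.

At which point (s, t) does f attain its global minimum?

(0, 4)

f(s,t) separates as P(s) + Q(t), so its minimum is min P + min Q.
P'(s) = 12s(s - 3)(s - 2) vanishes at s ∈ {0, 2, 3}; Q'(t) = 6(t - 4) vanishes at t ∈ {4}.
Local minima of P (where P''>0): P(0)=0, P(3)=27. Local minima of Q: Q(4)=-48.
So the global minimum of f is P(0) + Q(4) = 0 − 48 = -48, attained at (0, 4).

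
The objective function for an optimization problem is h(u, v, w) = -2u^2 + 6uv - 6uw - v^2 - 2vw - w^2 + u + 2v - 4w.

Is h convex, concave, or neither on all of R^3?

neither

h is quadratic, so its Hessian is the constant matrix H = [[-4, 6, -6], [6, -2, -2], [-6, -2, -2]].
Leading principal minors: -4, -28, 288.
Neither pattern holds ⇒ H is indefinite ⇒ neither convex nor concave.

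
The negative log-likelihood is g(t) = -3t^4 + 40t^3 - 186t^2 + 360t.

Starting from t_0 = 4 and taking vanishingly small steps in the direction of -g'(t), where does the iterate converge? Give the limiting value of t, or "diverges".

g'(t) = -12(t - 5)(t - 3)(t - 2), so g'(4) = 24.
Gradient descent moves in the -g' direction, i.e. t is decreasing.
The nearest critical point in that direction is t = 3, where g'' = 24 > 0 (a local minimum). The iterate converges there.

3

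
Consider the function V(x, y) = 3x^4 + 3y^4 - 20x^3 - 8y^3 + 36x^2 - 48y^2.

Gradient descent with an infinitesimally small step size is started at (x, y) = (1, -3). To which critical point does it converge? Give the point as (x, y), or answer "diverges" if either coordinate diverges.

(0, -2)

V is separable, so gradient descent decouples: x follows -∂V/∂x, y follows -∂V/∂y.
∂V/∂x = 12x(x - 3)(x - 2); at x=1 this is 24, so x decreases.
∂V/∂y = 12y(y - 4)(y + 2); at y=-3 this is -252, so y increases.
x converges to its nearest critical value 0 (a local min of the x-part); y converges to -2. The iterate converges to (0, -2).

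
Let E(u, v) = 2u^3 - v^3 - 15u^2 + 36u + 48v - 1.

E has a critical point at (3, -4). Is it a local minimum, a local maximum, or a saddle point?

The mixed partial ∂²E/∂u∂v is 0, so the Hessian at any point is diag(E_uu, E_vv) = diag(6(2u - 5), -6v).
At (3, -4): H = diag(6, 24).
Both eigenvalues are positive, so H is positive definite: a local minimum.

local minimum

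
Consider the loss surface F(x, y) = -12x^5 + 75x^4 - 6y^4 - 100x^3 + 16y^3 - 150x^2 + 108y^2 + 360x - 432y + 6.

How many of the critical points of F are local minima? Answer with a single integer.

F separates as a function of x plus a function of y, so ∇F=0 decouples.
∂F/∂x = -60(x - 3)(x - 2)(x - 1)(x + 1) = 0 at x ∈ {-1, 1, 2, 3}; ∂F/∂y = -24(y - 3)(y - 2)(y + 3) = 0 at y ∈ {-3, 2, 3}.
The Hessian is diagonal: diag(F_xx, F_yy). Second derivatives: F_xx(-1)=1440, F_xx(1)=-240, F_xx(2)=180, F_xx(3)=-480; F_yy(-3)=-720, F_yy(2)=120, F_yy(3)=-144.
Local minima occur where both diagonal entries positive: (-1, 2), (2, 2). Count: 2.

2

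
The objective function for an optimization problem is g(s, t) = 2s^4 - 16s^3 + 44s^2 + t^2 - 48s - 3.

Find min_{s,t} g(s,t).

g(s,t) separates as P(s) + Q(t) − 3, so its minimum is min P + min Q − 3.
P'(s) = 8(s - 3)(s - 2)(s - 1) vanishes at s ∈ {1, 2, 3}; Q'(t) = 2t vanishes at t ∈ {0}.
Local minima of P (where P''>0): P(1)=-18, P(3)=-18. Local minima of Q: Q(0)=0.
So the global minimum of g is P(1) + Q(0) − 3 = -18 + 0 − 3 = -21, attained at (1, 0).

-21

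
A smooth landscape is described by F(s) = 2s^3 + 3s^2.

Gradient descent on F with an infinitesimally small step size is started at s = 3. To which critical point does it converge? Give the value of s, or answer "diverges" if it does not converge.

0

F'(s) = 6s(s + 1), so F'(3) = 72.
Gradient descent moves in the -F' direction, i.e. s is decreasing.
The nearest critical point in that direction is s = 0, where F'' = 6 > 0 (a local minimum). The iterate converges there.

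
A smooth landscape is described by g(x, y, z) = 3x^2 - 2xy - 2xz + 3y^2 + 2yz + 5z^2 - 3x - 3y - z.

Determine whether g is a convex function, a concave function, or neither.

g is quadratic, so its Hessian is the constant matrix H = [[6, -2, -2], [-2, 6, 2], [-2, 2, 10]].
Leading principal minors: 6, 32, 288.
All positive ⇒ H ≻ 0 ⇒ convex.

convex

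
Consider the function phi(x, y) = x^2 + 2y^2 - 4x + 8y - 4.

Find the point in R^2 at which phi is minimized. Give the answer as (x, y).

(2, -2)

phi(x,y) separates as P(x) + Q(y) − 4, so its minimum is min P + min Q − 4.
P'(x) = 2x - 4 vanishes at x ∈ {2}; Q'(y) = 4y + 8 vanishes at y ∈ {-2}.
Local minima of P (where P''>0): P(2)=-4. Local minima of Q: Q(-2)=-8.
So the global minimum of phi is P(2) + Q(-2) − 4 = -4 − 8 − 4 = -16, attained at (2, -2).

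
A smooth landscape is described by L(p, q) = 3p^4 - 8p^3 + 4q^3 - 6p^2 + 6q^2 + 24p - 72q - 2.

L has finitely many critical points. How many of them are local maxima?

L separates as a function of p plus a function of q, so ∇L=0 decouples.
∂L/∂p = 12(p - 2)(p - 1)(p + 1) = 0 at p ∈ {-1, 1, 2}; ∂L/∂q = 12(q - 2)(q + 3) = 0 at q ∈ {-3, 2}.
The Hessian is diagonal: diag(L_pp, L_qq). Second derivatives: L_pp(-1)=72, L_pp(1)=-24, L_pp(2)=36; L_qq(-3)=-60, L_qq(2)=60.
Local maxima occur where both diagonal entries negative: (1, -3). Count: 1.

1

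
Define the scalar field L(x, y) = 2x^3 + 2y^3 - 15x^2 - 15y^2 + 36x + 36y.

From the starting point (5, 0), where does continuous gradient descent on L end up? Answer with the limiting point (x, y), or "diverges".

L is separable, so gradient descent decouples: x follows -∂L/∂x, y follows -∂L/∂y.
∂L/∂x = 6(x - 3)(x - 2); at x=5 this is 36, so x decreases.
∂L/∂y = 6(y - 3)(y - 2); at y=0 this is 36, so y decreases.
The y-coordinate has no critical point in that direction and runs off to infinity.

diverges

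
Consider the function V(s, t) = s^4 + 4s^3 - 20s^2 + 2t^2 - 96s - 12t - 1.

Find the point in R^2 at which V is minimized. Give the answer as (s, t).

V(s,t) separates as P(s) + Q(t) − 1, so its minimum is min P + min Q − 1.
P'(s) = 4(s - 3)(s + 2)(s + 4) vanishes at s ∈ {-4, -2, 3}; Q'(t) = 4(t - 3) vanishes at t ∈ {3}.
Local minima of P (where P''>0): P(-4)=64, P(3)=-279. Local minima of Q: Q(3)=-18.
So the global minimum of V is P(3) + Q(3) − 1 = -279 − 18 − 1 = -298, attained at (3, 3).

(3, 3)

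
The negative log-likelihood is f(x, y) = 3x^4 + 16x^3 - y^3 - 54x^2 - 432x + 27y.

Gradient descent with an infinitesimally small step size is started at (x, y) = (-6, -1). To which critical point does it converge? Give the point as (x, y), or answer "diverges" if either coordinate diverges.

f is separable, so gradient descent decouples: x follows -∂f/∂x, y follows -∂f/∂y.
∂f/∂x = 12(x - 3)(x + 3)(x + 4); at x=-6 this is -648, so x increases.
∂f/∂y = -3(y - 3)(y + 3); at y=-1 this is 24, so y decreases.
x converges to its nearest critical value -4 (a local min of the x-part); y converges to -3. The iterate converges to (-4, -3).

(-4, -3)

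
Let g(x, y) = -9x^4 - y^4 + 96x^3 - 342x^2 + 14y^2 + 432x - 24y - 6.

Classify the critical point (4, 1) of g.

The mixed partial ∂²g/∂x∂y is 0, so the Hessian at any point is diag(g_xx, g_yy) = diag(36(-3x^2 + 16x - 19), 4(-3y^2 + 7)).
At (4, 1): H = diag(-108, 16).
The eigenvalues have opposite signs, so H is indefinite: a saddle point.

saddle point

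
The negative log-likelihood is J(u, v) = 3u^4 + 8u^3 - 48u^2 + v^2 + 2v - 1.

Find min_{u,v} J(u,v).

-514

J(u,v) separates as P(u) + Q(v) − 1, so its minimum is min P + min Q − 1.
P'(u) = 12u(u - 2)(u + 4) vanishes at u ∈ {-4, 0, 2}; Q'(v) = 2v + 2 vanishes at v ∈ {-1}.
Local minima of P (where P''>0): P(-4)=-512, P(2)=-80. Local minima of Q: Q(-1)=-1.
So the global minimum of J is P(-4) + Q(-1) − 1 = -512 − 1 − 1 = -514, attained at (-4, -1).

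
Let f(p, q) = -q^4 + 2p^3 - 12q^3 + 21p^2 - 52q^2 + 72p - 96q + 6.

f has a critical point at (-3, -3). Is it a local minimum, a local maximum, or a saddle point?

local minimum

The mixed partial ∂²f/∂p∂q is 0, so the Hessian at any point is diag(f_pp, f_qq) = diag(6(2p + 7), -4(3q^2 + 18q + 26)).
At (-3, -3): H = diag(6, 4).
Both eigenvalues are positive, so H is positive definite: a local minimum.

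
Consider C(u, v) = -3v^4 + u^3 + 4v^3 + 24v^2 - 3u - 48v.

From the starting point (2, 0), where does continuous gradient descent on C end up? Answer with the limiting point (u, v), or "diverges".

C is separable, so gradient descent decouples: u follows -∂C/∂u, v follows -∂C/∂v.
∂C/∂u = 3(u - 1)(u + 1); at u=2 this is 9, so u decreases.
∂C/∂v = -12(v - 2)(v - 1)(v + 2); at v=0 this is -48, so v increases.
u converges to its nearest critical value 1 (a local min of the u-part); v converges to 1. The iterate converges to (1, 1).

(1, 1)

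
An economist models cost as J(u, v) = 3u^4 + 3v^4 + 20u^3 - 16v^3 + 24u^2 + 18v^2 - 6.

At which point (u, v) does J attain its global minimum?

J(u,v) separates as P(u) + Q(v) − 6, so its minimum is min P + min Q − 6.
P'(u) = 12u(u + 1)(u + 4) vanishes at u ∈ {-4, -1, 0}; Q'(v) = 12v(v - 3)(v - 1) vanishes at v ∈ {0, 1, 3}.
Local minima of P (where P''>0): P(-4)=-128, P(0)=0. Local minima of Q: Q(0)=0, Q(3)=-27.
So the global minimum of J is P(-4) + Q(3) − 6 = -128 − 27 − 6 = -161, attained at (-4, 3).

(-4, 3)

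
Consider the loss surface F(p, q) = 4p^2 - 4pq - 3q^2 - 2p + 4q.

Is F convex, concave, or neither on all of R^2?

F is quadratic, so its Hessian is the constant matrix H = [[8, -4], [-4, -6]].
det(H) = -64, tr(H) = 2.
det(H) < 0, so H is indefinite: neither convex nor concave.

neither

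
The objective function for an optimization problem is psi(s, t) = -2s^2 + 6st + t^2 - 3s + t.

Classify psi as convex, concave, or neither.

psi is quadratic, so its Hessian is the constant matrix H = [[-4, 6], [6, 2]].
det(H) = -44, tr(H) = -2.
det(H) < 0, so H is indefinite: neither convex nor concave.

neither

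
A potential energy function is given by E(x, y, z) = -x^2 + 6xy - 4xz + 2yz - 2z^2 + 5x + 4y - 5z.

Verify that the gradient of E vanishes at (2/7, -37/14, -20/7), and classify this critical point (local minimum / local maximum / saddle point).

∇E = (-2x + 6y - 4z + 5, 6x + 2z + 4, -4x + 2y - 4z - 5); substituting (2/7, -37/14, -20/7) gives ∇E = (0, 0, 0), so (2/7, -37/14, -20/7) is indeed a critical point.
The Hessian is constant: H = [[-2, 6, -4], [6, 0, 2], [-4, 2, -4]].
Leading principal minors: Δ₁ = -2, Δ₂ = -36, Δ₃ = 56.
The minors fit neither the all-positive nor the alternating-sign pattern, so H is indefinite: a saddle point.

saddle point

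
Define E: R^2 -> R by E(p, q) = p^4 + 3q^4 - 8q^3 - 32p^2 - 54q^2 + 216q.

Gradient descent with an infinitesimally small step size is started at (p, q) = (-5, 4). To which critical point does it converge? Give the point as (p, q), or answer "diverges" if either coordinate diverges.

(-4, 3)

E is separable, so gradient descent decouples: p follows -∂E/∂p, q follows -∂E/∂q.
∂E/∂p = 4p(p - 4)(p + 4); at p=-5 this is -180, so p increases.
∂E/∂q = 12(q - 3)(q - 2)(q + 3); at q=4 this is 168, so q decreases.
p converges to its nearest critical value -4 (a local min of the p-part); q converges to 3. The iterate converges to (-4, 3).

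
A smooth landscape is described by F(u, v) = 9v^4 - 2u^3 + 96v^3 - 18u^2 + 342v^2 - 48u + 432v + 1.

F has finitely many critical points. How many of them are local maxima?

F separates as a function of u plus a function of v, so ∇F=0 decouples.
∂F/∂u = -6(u + 2)(u + 4) = 0 at u ∈ {-4, -2}; ∂F/∂v = 36(v + 1)(v + 3)(v + 4) = 0 at v ∈ {-4, -3, -1}.
The Hessian is diagonal: diag(F_uu, F_vv). Second derivatives: F_uu(-4)=12, F_uu(-2)=-12; F_vv(-4)=108, F_vv(-3)=-72, F_vv(-1)=216.
Local maxima occur where both diagonal entries negative: (-2, -3). Count: 1.

1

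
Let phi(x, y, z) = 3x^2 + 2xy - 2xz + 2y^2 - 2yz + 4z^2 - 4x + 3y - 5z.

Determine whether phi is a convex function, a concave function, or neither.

convex

phi is quadratic, so its Hessian is the constant matrix H = [[6, 2, -2], [2, 4, -2], [-2, -2, 8]].
Leading principal minors: 6, 20, 136.
All positive ⇒ H ≻ 0 ⇒ convex.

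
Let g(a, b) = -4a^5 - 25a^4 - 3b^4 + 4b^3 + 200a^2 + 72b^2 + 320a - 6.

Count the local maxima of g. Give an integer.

4

g separates as a function of a plus a function of b, so ∇g=0 decouples.
∂g/∂a = -20(a - 2)(a + 1)(a + 2)(a + 4) = 0 at a ∈ {-4, -2, -1, 2}; ∂g/∂b = -12b(b - 4)(b + 3) = 0 at b ∈ {-3, 0, 4}.
The Hessian is diagonal: diag(g_aa, g_bb). Second derivatives: g_aa(-4)=720, g_aa(-2)=-160, g_aa(-1)=180, g_aa(2)=-1440; g_bb(-3)=-252, g_bb(0)=144, g_bb(4)=-336.
Local maxima occur where both diagonal entries negative: (-2, -3), (-2, 4), (2, -3), (2, 4). Count: 4.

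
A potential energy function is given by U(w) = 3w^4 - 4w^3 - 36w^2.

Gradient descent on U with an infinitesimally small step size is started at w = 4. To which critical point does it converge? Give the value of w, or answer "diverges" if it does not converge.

3

U'(w) = 12w(w - 3)(w + 2), so U'(4) = 288.
Gradient descent moves in the -U' direction, i.e. w is decreasing.
The nearest critical point in that direction is w = 3, where U'' = 180 > 0 (a local minimum). The iterate converges there.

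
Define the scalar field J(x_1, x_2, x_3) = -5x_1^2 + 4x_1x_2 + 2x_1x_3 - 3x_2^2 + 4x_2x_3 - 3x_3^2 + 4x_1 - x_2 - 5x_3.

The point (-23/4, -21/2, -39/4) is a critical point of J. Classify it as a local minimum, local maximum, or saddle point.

The Hessian is constant: H = [[-10, 4, 2], [4, -6, 4], [2, 4, -6]].
Leading principal minors: Δ₁ = -10, Δ₂ = 44, Δ₃ = -16.
The minors alternate sign starting negative (−, +, −), so H is negative definite: a local maximum.

local maximum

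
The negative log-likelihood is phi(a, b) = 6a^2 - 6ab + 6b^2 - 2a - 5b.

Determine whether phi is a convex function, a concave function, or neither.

convex

phi is quadratic, so its Hessian is the constant matrix H = [[12, -6], [-6, 12]].
det(H) = 108, tr(H) = 24.
det(H) > 0 and tr(H) > 0, so H is positive definite everywhere: convex.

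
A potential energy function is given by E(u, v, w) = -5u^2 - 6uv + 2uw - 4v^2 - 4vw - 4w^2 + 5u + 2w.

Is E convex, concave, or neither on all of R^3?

E is quadratic, so its Hessian is the constant matrix H = [[-10, -6, 2], [-6, -8, -4], [2, -4, -8]].
Leading principal minors: -10, 44, -64.
Signs alternate −, +, − ⇒ H ≺ 0 ⇒ concave.

concave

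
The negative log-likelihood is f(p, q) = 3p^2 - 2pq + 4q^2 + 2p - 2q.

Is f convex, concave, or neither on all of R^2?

convex

f is quadratic, so its Hessian is the constant matrix H = [[6, -2], [-2, 8]].
det(H) = 44, tr(H) = 14.
det(H) > 0 and tr(H) > 0, so H is positive definite everywhere: convex.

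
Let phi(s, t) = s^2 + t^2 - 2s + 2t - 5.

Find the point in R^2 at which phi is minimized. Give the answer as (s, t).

(1, -1)

phi(s,t) separates as P(s) + Q(t) − 5, so its minimum is min P + min Q − 5.
P'(s) = 2s - 2 vanishes at s ∈ {1}; Q'(t) = 2(t + 1) vanishes at t ∈ {-1}.
Local minima of P (where P''>0): P(1)=-1. Local minima of Q: Q(-1)=-1.
So the global minimum of phi is P(1) + Q(-1) − 5 = -1 − 1 − 5 = -7, attained at (1, -1).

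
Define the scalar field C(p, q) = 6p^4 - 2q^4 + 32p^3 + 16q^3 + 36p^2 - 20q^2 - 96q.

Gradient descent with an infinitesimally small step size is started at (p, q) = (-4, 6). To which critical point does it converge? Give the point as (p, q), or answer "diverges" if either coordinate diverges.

diverges

C is separable, so gradient descent decouples: p follows -∂C/∂p, q follows -∂C/∂q.
∂C/∂p = 24p(p + 1)(p + 3); at p=-4 this is -288, so p increases.
∂C/∂q = -8(q - 4)(q - 3)(q + 1); at q=6 this is -336, so q increases.
The q-coordinate has no critical point in that direction and runs off to infinity.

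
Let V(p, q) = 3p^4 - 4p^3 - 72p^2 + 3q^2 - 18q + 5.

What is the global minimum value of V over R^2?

V(p,q) separates as A(p) + B(q) + 5, so its minimum is min A + min B + 5.
A'(p) = 12p(p - 4)(p + 3) vanishes at p ∈ {-3, 0, 4}; B'(q) = 6q - 18 vanishes at q ∈ {3}.
Local minima of A (where A''>0): A(-3)=-297, A(4)=-640. Local minima of B: B(3)=-27.
So the global minimum of V is A(4) + B(3) + 5 = -640 − 27 + 5 = -662, attained at (4, 3).

-662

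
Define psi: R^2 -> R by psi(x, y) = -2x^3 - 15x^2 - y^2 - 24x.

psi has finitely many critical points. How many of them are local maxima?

psi separates as a function of x plus a function of y, so ∇psi=0 decouples.
∂psi/∂x = -6(x + 1)(x + 4) = 0 at x ∈ {-4, -1}; ∂psi/∂y = -2y = 0 at y ∈ {0}.
The Hessian is diagonal: diag(psi_xx, psi_yy). Second derivatives: psi_xx(-4)=18, psi_xx(-1)=-18; psi_yy(0)=-2.
Local maxima occur where both diagonal entries negative: (-1, 0). Count: 1.

1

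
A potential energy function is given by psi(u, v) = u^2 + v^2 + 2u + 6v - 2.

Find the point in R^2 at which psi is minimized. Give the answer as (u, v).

(-1, -3)

psi(u,v) separates as P(u) + Q(v) − 2, so its minimum is min P + min Q − 2.
P'(u) = 2u + 2 vanishes at u ∈ {-1}; Q'(v) = 2v + 6 vanishes at v ∈ {-3}.
Local minima of P (where P''>0): P(-1)=-1. Local minima of Q: Q(-3)=-9.
So the global minimum of psi is P(-1) + Q(-3) − 2 = -1 − 9 − 2 = -12, attained at (-1, -3).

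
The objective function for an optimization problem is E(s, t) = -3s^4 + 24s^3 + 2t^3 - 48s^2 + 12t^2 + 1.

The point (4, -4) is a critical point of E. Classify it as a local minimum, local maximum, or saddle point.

local maximum

The mixed partial ∂²E/∂s∂t is 0, so the Hessian at any point is diag(E_ss, E_tt) = diag(12(-3s^2 + 12s - 8), 12(t + 2)).
At (4, -4): H = diag(-96, -24).
Both eigenvalues are negative, so H is negative definite: a local maximum.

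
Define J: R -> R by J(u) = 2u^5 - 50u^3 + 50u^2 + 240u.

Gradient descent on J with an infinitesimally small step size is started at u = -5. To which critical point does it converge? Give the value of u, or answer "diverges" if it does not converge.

J'(u) = 10(u - 3)(u - 2)(u + 1)(u + 4), so J'(-5) = 2240.
Gradient descent moves in the -J' direction, i.e. u is decreasing.
There is no critical point below u=-5, and J' keeps the same sign, so the iterate runs off to −∞.

diverges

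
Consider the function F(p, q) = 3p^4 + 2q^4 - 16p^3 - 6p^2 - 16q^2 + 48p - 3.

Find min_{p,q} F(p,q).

F(p,q) separates as A(p) + B(q) − 3, so its minimum is min A + min B − 3.
A'(p) = 12(p - 4)(p - 1)(p + 1) vanishes at p ∈ {-1, 1, 4}; B'(q) = 8q(q - 2)(q + 2) vanishes at q ∈ {-2, 0, 2}.
Local minima of A (where A''>0): A(-1)=-35, A(4)=-160. Local minima of B: B(-2)=-32, B(2)=-32.
So the global minimum of F is A(4) + B(-2) − 3 = -160 − 32 − 3 = -195, attained at (4, -2).

-195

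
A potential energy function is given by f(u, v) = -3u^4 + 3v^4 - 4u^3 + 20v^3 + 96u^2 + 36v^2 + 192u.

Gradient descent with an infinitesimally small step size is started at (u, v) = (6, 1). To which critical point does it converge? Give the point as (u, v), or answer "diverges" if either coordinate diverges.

diverges

f is separable, so gradient descent decouples: u follows -∂f/∂u, v follows -∂f/∂v.
∂f/∂u = -12(u - 4)(u + 1)(u + 4); at u=6 this is -1680, so u increases.
∂f/∂v = 12v(v + 2)(v + 3); at v=1 this is 144, so v decreases.
The u-coordinate has no critical point in that direction and runs off to infinity.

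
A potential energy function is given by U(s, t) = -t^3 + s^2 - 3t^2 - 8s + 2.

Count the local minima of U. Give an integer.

1

U separates as a function of s plus a function of t, so ∇U=0 decouples.
∂U/∂s = 2(s - 4) = 0 at s ∈ {4}; ∂U/∂t = -3t(t + 2) = 0 at t ∈ {-2, 0}.
The Hessian is diagonal: diag(U_ss, U_tt). Second derivatives: U_ss(4)=2; U_tt(-2)=6, U_tt(0)=-6.
Local minima occur where both diagonal entries positive: (4, -2). Count: 1.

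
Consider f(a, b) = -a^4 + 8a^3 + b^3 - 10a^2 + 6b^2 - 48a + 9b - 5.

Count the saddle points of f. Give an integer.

3

f separates as a function of a plus a function of b, so ∇f=0 decouples.
∂f/∂a = -4(a - 4)(a - 3)(a + 1) = 0 at a ∈ {-1, 3, 4}; ∂f/∂b = 3(b + 1)(b + 3) = 0 at b ∈ {-3, -1}.
The Hessian is diagonal: diag(f_aa, f_bb). Second derivatives: f_aa(-1)=-80, f_aa(3)=16, f_aa(4)=-20; f_bb(-3)=-6, f_bb(-1)=6.
Saddle points occur where the two diagonal entries have opposite signs: (-1, -1), (3, -3), (4, -1). Count: 3.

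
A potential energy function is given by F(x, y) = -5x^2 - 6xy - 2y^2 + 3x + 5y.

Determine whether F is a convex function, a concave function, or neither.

F is quadratic, so its Hessian is the constant matrix H = [[-10, -6], [-6, -4]].
det(H) = 4, tr(H) = -14.
det(H) > 0 and tr(H) < 0, so H is negative definite everywhere: concave.

concave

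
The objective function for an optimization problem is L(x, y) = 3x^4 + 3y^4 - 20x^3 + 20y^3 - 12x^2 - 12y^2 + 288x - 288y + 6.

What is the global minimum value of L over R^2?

L(x,y) separates as P(x) + Q(y) + 6, so its minimum is min P + min Q + 6.
P'(x) = 12(x - 4)(x - 3)(x + 2) vanishes at x ∈ {-2, 3, 4}; Q'(y) = 12(y - 2)(y + 3)(y + 4) vanishes at y ∈ {-4, -3, 2}.
Local minima of P (where P''>0): P(-2)=-416, P(4)=448. Local minima of Q: Q(-4)=448, Q(2)=-416.
So the global minimum of L is P(-2) + Q(2) + 6 = -416 − 416 + 6 = -826, attained at (-2, 2).

-826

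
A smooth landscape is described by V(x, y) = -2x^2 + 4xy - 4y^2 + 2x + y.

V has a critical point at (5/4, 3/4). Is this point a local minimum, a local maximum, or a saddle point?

local maximum

The Hessian of V is constant: H = [[-4, 4], [4, -8]].
det(H) = (-4)·(-8) − 4² = 16.
det(H) > 0 and tr(H) = -12 < 0, so H is negative definite and the point is a local maximum.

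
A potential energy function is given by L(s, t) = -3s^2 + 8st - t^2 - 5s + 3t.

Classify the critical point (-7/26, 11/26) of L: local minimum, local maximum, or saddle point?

saddle point

The Hessian of L is constant: H = [[-6, 8], [8, -2]].
det(H) = (-6)·(-2) − 8² = -52.
Since det(H) < 0, H is indefinite and the critical point is a saddle point.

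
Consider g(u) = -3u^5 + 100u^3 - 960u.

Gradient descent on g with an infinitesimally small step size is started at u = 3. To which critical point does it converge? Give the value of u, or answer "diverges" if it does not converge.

2

g'(u) = -15(u - 4)(u - 2)(u + 2)(u + 4), so g'(3) = 525.
Gradient descent moves in the -g' direction, i.e. u is decreasing.
The nearest critical point in that direction is u = 2, where g'' = 720 > 0 (a local minimum). The iterate converges there.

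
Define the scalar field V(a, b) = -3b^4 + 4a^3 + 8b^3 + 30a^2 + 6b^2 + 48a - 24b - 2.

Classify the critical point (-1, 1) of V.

local minimum

The mixed partial ∂²V/∂a∂b is 0, so the Hessian at any point is diag(V_aa, V_bb) = diag(12(2a + 5), 12(-3b^2 + 4b + 1)).
At (-1, 1): H = diag(36, 24).
Both eigenvalues are positive, so H is positive definite: a local minimum.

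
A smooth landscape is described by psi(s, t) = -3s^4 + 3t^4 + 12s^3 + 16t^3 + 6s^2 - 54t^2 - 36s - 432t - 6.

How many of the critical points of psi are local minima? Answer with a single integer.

psi separates as a function of s plus a function of t, so ∇psi=0 decouples.
∂psi/∂s = -12(s - 3)(s - 1)(s + 1) = 0 at s ∈ {-1, 1, 3}; ∂psi/∂t = 12(t - 3)(t + 3)(t + 4) = 0 at t ∈ {-4, -3, 3}.
The Hessian is diagonal: diag(psi_ss, psi_tt). Second derivatives: psi_ss(-1)=-96, psi_ss(1)=48, psi_ss(3)=-96; psi_tt(-4)=84, psi_tt(-3)=-72, psi_tt(3)=504.
Local minima occur where both diagonal entries positive: (1, -4), (1, 3). Count: 2.

2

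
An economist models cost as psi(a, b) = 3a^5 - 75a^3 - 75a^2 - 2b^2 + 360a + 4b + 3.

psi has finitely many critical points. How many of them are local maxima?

2

psi separates as a function of a plus a function of b, so ∇psi=0 decouples.
∂psi/∂a = 15(a - 4)(a - 1)(a + 2)(a + 3) = 0 at a ∈ {-3, -2, 1, 4}; ∂psi/∂b = -4(b - 1) = 0 at b ∈ {1}.
The Hessian is diagonal: diag(psi_aa, psi_bb). Second derivatives: psi_aa(-3)=-420, psi_aa(-2)=270, psi_aa(1)=-540, psi_aa(4)=1890; psi_bb(1)=-4.
Local maxima occur where both diagonal entries negative: (-3, 1), (1, 1). Count: 2.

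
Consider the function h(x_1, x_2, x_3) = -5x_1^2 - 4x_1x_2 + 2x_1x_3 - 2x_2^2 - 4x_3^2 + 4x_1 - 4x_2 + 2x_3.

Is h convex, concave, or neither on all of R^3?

concave

h is quadratic, so its Hessian is the constant matrix H = [[-10, -4, 2], [-4, -4, 0], [2, 0, -8]].
Leading principal minors: -10, 24, -176.
Signs alternate −, +, − ⇒ H ≺ 0 ⇒ concave.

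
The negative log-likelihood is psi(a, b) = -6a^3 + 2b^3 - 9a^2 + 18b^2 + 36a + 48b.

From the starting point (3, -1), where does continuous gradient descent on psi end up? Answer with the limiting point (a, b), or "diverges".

psi is separable, so gradient descent decouples: a follows -∂psi/∂a, b follows -∂psi/∂b.
∂psi/∂a = -18(a - 1)(a + 2); at a=3 this is -180, so a increases.
∂psi/∂b = 6(b + 2)(b + 4); at b=-1 this is 18, so b decreases.
The a-coordinate has no critical point in that direction and runs off to infinity.

diverges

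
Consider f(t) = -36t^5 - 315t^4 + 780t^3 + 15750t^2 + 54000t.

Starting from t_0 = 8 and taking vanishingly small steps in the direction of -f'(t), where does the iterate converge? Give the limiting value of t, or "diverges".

diverges

f'(t) = -180(t - 5)(t + 3)(t + 4)(t + 5), so f'(8) = -926640.
Gradient descent moves in the -f' direction, i.e. t is increasing.
There is no critical point above t=8, and f' keeps the same sign, so the iterate runs off to +∞.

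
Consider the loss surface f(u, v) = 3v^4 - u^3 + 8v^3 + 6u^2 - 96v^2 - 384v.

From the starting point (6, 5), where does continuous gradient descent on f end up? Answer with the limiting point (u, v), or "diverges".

f is separable, so gradient descent decouples: u follows -∂f/∂u, v follows -∂f/∂v.
∂f/∂u = -3u(u - 4); at u=6 this is -36, so u increases.
∂f/∂v = 12(v - 4)(v + 2)(v + 4); at v=5 this is 756, so v decreases.
The u-coordinate has no critical point in that direction and runs off to infinity.

diverges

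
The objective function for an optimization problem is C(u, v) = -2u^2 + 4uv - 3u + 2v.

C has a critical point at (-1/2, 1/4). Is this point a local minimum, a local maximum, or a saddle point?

The Hessian of C is constant: H = [[-4, 4], [4, 0]].
det(H) = (-4)·0 − 4² = -16.
Since det(H) < 0, H is indefinite and the critical point is a saddle point.

saddle point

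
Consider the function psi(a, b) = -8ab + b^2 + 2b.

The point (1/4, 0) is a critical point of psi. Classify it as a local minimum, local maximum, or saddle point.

The Hessian of psi is constant: H = [[0, -8], [-8, 2]].
det(H) = 0·2 − (-8)² = -64.
Since det(H) < 0, H is indefinite and the critical point is a saddle point.

saddle point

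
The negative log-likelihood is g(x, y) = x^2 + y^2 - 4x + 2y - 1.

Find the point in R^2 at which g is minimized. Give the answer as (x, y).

g(x,y) separates as P(x) + Q(y) − 1, so its minimum is min P + min Q − 1.
P'(x) = 2x - 4 vanishes at x ∈ {2}; Q'(y) = 2y + 2 vanishes at y ∈ {-1}.
Local minima of P (where P''>0): P(2)=-4. Local minima of Q: Q(-1)=-1.
So the global minimum of g is P(2) + Q(-1) − 1 = -4 − 1 − 1 = -6, attained at (2, -1).

(2, -1)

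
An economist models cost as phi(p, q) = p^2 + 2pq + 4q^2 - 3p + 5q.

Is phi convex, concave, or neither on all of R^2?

phi is quadratic, so its Hessian is the constant matrix H = [[2, 2], [2, 8]].
det(H) = 12, tr(H) = 10.
det(H) > 0 and tr(H) > 0, so H is positive definite everywhere: convex.

convex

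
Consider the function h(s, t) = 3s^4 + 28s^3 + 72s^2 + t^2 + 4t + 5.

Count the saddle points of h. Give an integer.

h separates as a function of s plus a function of t, so ∇h=0 decouples.
∂h/∂s = 12s(s + 3)(s + 4) = 0 at s ∈ {-4, -3, 0}; ∂h/∂t = 2(t + 2) = 0 at t ∈ {-2}.
The Hessian is diagonal: diag(h_ss, h_tt). Second derivatives: h_ss(-4)=48, h_ss(-3)=-36, h_ss(0)=144; h_tt(-2)=2.
Saddle points occur where the two diagonal entries have opposite signs: (-3, -2). Count: 1.

1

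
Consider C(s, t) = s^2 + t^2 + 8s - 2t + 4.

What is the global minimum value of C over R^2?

C(s,t) separates as P(s) + Q(t) + 4, so its minimum is min P + min Q + 4.
P'(s) = 2s + 8 vanishes at s ∈ {-4}; Q'(t) = 2(t - 1) vanishes at t ∈ {1}.
Local minima of P (where P''>0): P(-4)=-16. Local minima of Q: Q(1)=-1.
So the global minimum of C is P(-4) + Q(1) + 4 = -16 − 1 + 4 = -13, attained at (-4, 1).

-13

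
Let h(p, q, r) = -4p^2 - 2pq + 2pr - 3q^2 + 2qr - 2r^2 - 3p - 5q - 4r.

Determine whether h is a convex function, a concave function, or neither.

concave

h is quadratic, so its Hessian is the constant matrix H = [[-8, -2, 2], [-2, -6, 2], [2, 2, -4]].
Leading principal minors: -8, 44, -136.
Signs alternate −, +, − ⇒ H ≺ 0 ⇒ concave.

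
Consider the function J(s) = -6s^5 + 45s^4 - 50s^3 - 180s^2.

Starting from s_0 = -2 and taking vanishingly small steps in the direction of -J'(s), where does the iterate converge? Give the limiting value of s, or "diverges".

-1

J'(s) = -30s(s - 4)(s - 3)(s + 1), so J'(-2) = -1800.
Gradient descent moves in the -J' direction, i.e. s is increasing.
The nearest critical point in that direction is s = -1, where J'' = 600 > 0 (a local minimum). The iterate converges there.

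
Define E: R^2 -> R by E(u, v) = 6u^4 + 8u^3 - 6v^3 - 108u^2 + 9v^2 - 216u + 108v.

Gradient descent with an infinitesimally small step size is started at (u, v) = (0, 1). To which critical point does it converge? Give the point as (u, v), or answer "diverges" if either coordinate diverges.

E is separable, so gradient descent decouples: u follows -∂E/∂u, v follows -∂E/∂v.
∂E/∂u = 24(u - 3)(u + 1)(u + 3); at u=0 this is -216, so u increases.
∂E/∂v = -18(v - 3)(v + 2); at v=1 this is 108, so v decreases.
u converges to its nearest critical value 3 (a local min of the u-part); v converges to -2. The iterate converges to (3, -2).

(3, -2)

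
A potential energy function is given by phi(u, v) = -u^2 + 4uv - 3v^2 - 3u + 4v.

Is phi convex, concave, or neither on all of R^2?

phi is quadratic, so its Hessian is the constant matrix H = [[-2, 4], [4, -6]].
det(H) = -4, tr(H) = -8.
det(H) < 0, so H is indefinite: neither convex nor concave.

neither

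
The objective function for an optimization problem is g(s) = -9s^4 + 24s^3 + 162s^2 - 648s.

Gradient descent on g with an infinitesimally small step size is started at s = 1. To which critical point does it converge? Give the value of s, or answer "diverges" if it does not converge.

2

g'(s) = -36(s - 3)(s - 2)(s + 3), so g'(1) = -288.
Gradient descent moves in the -g' direction, i.e. s is increasing.
The nearest critical point in that direction is s = 2, where g'' = 180 > 0 (a local minimum). The iterate converges there.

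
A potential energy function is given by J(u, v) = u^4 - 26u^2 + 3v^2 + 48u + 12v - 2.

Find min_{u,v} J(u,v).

J(u,v) separates as P(u) + Q(v) − 2, so its minimum is min P + min Q − 2.
P'(u) = 4(u - 3)(u - 1)(u + 4) vanishes at u ∈ {-4, 1, 3}; Q'(v) = 6v + 12 vanishes at v ∈ {-2}.
Local minima of P (where P''>0): P(-4)=-352, P(3)=-9. Local minima of Q: Q(-2)=-12.
So the global minimum of J is P(-4) + Q(-2) − 2 = -352 − 12 − 2 = -366, attained at (-4, -2).

-366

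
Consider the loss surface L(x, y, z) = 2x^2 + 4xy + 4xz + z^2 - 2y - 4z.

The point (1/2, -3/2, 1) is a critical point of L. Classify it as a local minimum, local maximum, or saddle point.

The Hessian is constant: H = [[4, 4, 4], [4, 0, 0], [4, 0, 2]].
Leading principal minors: Δ₁ = 4, Δ₂ = -16, Δ₃ = -32.
The minors fit neither the all-positive nor the alternating-sign pattern, so H is indefinite: a saddle point.

saddle point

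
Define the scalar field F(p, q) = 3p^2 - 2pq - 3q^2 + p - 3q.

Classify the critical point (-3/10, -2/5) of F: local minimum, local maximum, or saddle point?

The Hessian of F is constant: H = [[6, -2], [-2, -6]].
det(H) = 6·(-6) − (-2)² = -40.
Since det(H) < 0, H is indefinite and the critical point is a saddle point.

saddle point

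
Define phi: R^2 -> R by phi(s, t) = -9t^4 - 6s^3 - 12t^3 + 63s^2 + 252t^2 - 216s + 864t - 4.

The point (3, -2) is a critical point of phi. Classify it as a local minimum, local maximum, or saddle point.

local minimum

The mixed partial ∂²phi/∂s∂t is 0, so the Hessian at any point is diag(phi_ss, phi_tt) = diag(18(-2s + 7), 36(-3t^2 - 2t + 14)).
At (3, -2): H = diag(18, 216).
Both eigenvalues are positive, so H is positive definite: a local minimum.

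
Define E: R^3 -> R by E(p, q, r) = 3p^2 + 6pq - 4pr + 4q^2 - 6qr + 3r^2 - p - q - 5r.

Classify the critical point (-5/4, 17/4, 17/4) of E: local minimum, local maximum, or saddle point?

The Hessian is constant: H = [[6, 6, -4], [6, 8, -6], [-4, -6, 6]].
Leading principal minors: Δ₁ = 6, Δ₂ = 12, Δ₃ = 16.
All leading minors are positive, so H is positive definite: a local minimum.

local minimum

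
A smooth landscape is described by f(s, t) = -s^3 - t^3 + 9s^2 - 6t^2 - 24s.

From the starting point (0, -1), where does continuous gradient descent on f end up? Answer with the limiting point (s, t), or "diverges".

f is separable, so gradient descent decouples: s follows -∂f/∂s, t follows -∂f/∂t.
∂f/∂s = -3(s - 4)(s - 2); at s=0 this is -24, so s increases.
∂f/∂t = -3t(t + 4); at t=-1 this is 9, so t decreases.
s converges to its nearest critical value 2 (a local min of the s-part); t converges to -4. The iterate converges to (2, -4).

(2, -4)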